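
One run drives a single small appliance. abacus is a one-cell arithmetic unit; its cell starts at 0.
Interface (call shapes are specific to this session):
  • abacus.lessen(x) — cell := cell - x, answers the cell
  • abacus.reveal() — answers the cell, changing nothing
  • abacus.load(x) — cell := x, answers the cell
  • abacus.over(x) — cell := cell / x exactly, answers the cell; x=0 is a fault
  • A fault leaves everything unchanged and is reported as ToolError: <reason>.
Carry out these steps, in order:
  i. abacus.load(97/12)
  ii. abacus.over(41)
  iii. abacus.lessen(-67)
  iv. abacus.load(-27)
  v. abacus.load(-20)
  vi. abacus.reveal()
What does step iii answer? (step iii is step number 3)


! abacus.load(x→97/12) == 97/12
! abacus.over(x→41) == 97/492
! abacus.lessen(x→-67) == 33061/492
! abacus.load(x→-27) == -27
! abacus.load(x→-20) == -20
! abacus.reveal() == -20

Answer: 33061/492


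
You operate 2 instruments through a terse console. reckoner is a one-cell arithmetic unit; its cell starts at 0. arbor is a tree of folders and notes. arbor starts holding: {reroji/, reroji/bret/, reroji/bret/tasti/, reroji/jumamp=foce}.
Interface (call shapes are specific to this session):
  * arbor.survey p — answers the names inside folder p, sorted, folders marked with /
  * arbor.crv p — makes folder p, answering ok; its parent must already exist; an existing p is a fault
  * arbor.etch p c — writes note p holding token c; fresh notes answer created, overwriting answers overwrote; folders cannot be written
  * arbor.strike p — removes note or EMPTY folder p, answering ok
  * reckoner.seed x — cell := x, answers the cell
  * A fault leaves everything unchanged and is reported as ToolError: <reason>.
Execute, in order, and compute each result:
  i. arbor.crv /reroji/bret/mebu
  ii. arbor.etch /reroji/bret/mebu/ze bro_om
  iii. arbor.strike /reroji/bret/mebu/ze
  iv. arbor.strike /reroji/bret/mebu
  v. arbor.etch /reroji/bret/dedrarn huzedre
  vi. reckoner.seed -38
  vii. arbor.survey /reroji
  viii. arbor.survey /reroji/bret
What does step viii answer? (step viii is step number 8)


Invoking crv passing p=/reroji/bret/mebu, which returns ok.
I use etch passing p=/reroji/bret/mebu/ze, c=bro_om, yielding created.
I use strike passing p=/reroji/bret/mebu/ze: ok.
I invoke strike passing p=/reroji/bret/mebu, yielding ok.
I invoke etch passing p=/reroji/bret/dedrarn, c=huzedre, giving created.
Then seed passing x=-38, yielding -38.
I call survey passing p=/reroji: [bret/, jumamp].
Invoking survey passing p=/reroji/bret: [dedrarn, tasti/].

Answer: [dedrarn, tasti/]


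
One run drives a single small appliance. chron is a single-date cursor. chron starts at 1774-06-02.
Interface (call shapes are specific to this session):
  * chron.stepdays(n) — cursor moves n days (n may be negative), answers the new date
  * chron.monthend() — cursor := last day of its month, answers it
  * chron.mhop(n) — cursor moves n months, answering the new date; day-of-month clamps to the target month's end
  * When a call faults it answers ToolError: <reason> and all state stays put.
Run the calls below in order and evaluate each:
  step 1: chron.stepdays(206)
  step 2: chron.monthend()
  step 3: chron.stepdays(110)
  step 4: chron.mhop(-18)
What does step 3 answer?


Answer: 1775-04-20

Derivation:
> stepdays n=206
[out] 1774-12-25
> monthend
[out] 1774-12-31
> stepdays n=110
[out] 1775-04-20
> mhop n=-18
[out] 1773-10-20


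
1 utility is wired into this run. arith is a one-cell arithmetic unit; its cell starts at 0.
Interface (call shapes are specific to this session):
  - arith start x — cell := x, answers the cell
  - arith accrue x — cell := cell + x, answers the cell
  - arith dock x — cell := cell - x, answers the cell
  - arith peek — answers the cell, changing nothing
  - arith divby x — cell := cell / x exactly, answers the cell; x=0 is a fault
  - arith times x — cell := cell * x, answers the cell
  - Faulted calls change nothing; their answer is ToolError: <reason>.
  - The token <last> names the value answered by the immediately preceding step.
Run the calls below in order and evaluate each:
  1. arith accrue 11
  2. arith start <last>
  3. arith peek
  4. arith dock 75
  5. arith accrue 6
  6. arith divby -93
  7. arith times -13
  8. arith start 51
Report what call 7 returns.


Step: arith accrue[x: 11]
Result: 11
Step: arith start[x: <last>]
Result: 11
Step: arith peek[]
Result: 11
Step: arith dock[x: 75]
Result: -64
Step: arith accrue[x: 6]
Result: -58
Step: arith divby[x: -93]
Result: 58/93
Step: arith times[x: -13]
Result: -754/93
Step: arith start[x: 51]
Result: 51

Answer: -754/93


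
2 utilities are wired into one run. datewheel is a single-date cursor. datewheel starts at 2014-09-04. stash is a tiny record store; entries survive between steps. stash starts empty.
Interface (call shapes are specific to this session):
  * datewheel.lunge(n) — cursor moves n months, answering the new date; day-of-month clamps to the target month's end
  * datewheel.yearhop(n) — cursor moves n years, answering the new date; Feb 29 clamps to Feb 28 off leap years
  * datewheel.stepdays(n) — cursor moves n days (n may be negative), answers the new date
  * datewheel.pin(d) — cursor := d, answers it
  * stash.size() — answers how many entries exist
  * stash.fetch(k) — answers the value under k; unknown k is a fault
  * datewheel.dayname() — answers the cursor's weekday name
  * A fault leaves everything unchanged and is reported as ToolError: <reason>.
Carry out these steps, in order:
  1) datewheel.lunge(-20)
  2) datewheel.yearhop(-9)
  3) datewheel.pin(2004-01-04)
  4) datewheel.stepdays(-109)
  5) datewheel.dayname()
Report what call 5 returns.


Answer: Wednesday

Derivation:
Invoking datewheel.lunge with n=-20: 2013-01-04.
Then datewheel.yearhop with n=-9, and observe 2004-01-04.
Next I call datewheel.pin with d=2004-01-04, and get 2004-01-04.
I call datewheel.stepdays with n=-109: 2003-09-17.
I invoke datewheel.dayname, giving Wednesday.


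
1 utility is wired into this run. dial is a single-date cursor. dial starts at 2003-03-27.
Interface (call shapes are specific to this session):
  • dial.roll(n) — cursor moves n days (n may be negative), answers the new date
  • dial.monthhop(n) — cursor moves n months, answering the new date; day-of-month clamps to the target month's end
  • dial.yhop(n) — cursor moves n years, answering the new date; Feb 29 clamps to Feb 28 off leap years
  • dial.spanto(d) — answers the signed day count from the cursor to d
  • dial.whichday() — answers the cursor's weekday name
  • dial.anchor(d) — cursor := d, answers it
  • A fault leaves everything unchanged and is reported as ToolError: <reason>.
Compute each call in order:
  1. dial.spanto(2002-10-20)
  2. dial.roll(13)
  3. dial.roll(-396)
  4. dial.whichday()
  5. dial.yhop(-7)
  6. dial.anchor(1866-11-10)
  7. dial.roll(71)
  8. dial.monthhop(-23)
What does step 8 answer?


·→ spanto(2002-10-20)
·← -158
·→ roll(13)
·← 2003-04-09
·→ roll(-396)
·← 2002-03-09
·→ whichday()
·← Saturday
·→ yhop(-7)
·← 1995-03-09
·→ anchor(1866-11-10)
·← 1866-11-10
·→ roll(71)
·← 1867-01-20
·→ monthhop(-23)
·← 1865-02-20

Answer: 1865-02-20


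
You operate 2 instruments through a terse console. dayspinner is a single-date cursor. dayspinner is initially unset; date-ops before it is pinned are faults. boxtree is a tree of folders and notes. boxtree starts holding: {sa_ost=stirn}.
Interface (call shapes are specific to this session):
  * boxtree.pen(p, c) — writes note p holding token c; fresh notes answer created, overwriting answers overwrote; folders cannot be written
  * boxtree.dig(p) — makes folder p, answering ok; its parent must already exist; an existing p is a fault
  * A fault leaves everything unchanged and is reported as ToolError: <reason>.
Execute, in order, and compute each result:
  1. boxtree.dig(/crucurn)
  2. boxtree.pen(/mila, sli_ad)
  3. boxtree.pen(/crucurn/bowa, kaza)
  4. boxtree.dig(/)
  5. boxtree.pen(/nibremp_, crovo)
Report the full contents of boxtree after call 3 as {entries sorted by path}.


Answer: {crucurn/, crucurn/bowa=kaza, mila=sli_ad, sa_ost=stirn}

Derivation:
> dig p='/crucurn'
  ok
> pen p='/mila' c='sli_ad'
  created
> pen p='/crucurn/bowa' c='kaza'
  created
> dig p='/'
  ToolError: exists
> pen p='/nibremp_' c='crovo'
  created


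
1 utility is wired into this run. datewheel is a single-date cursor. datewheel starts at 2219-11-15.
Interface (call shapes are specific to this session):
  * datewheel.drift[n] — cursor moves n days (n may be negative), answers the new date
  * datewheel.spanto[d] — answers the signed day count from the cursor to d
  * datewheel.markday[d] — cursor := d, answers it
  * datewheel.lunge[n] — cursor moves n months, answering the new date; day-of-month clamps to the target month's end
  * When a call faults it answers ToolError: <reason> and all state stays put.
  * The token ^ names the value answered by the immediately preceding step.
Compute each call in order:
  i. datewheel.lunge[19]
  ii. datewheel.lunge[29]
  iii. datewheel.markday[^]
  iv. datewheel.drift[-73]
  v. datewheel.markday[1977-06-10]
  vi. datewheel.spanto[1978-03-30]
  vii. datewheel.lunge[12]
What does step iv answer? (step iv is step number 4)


% datewheel.lunge(n: 19) ~> 2221-06-15
% datewheel.lunge(n: 29) ~> 2223-11-15
% datewheel.markday(d: ^) ~> 2223-11-15
% datewheel.drift(n: -73) ~> 2223-09-03
% datewheel.markday(d: 1977-06-10) ~> 1977-06-10
% datewheel.spanto(d: 1978-03-30) ~> 293
% datewheel.lunge(n: 12) ~> 1978-06-10

Answer: 2223-09-03


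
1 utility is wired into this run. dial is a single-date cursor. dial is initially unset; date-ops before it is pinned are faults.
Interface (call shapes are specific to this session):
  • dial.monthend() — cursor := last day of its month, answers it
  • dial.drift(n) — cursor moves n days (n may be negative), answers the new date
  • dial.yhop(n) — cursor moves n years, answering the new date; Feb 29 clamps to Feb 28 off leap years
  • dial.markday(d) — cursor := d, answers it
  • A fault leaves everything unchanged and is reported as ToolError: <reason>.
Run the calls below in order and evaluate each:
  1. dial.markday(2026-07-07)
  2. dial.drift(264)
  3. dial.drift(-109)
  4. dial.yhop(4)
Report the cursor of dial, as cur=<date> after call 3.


Answer: cur=2026-12-09

Derivation:
[in] dial.markday d: 2026-07-07
[out] 2026-07-07
[in] dial.drift n: 264
[out] 2027-03-28
[in] dial.drift n: -109
[out] 2026-12-09
[in] dial.yhop n: 4
[out] 2030-12-09


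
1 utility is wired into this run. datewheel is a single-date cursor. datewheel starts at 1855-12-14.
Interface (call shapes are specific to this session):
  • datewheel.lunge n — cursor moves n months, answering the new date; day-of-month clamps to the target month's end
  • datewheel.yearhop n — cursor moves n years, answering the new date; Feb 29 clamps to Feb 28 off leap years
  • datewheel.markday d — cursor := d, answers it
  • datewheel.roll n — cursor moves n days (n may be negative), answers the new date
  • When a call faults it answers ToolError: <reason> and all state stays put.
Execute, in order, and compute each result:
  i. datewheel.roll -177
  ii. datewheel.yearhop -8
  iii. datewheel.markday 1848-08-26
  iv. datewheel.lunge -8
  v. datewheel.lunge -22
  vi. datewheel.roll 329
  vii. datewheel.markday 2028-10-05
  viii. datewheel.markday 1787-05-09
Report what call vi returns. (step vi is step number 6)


Answer: 1847-01-21

Derivation:
> datewheel.roll n: -177
  1855-06-20
> datewheel.yearhop n: -8
  1847-06-20
> datewheel.markday d: 1848-08-26
  1848-08-26
> datewheel.lunge n: -8
  1847-12-26
> datewheel.lunge n: -22
  1846-02-26
> datewheel.roll n: 329
  1847-01-21
> datewheel.markday d: 2028-10-05
  2028-10-05
> datewheel.markday d: 1787-05-09
  1787-05-09


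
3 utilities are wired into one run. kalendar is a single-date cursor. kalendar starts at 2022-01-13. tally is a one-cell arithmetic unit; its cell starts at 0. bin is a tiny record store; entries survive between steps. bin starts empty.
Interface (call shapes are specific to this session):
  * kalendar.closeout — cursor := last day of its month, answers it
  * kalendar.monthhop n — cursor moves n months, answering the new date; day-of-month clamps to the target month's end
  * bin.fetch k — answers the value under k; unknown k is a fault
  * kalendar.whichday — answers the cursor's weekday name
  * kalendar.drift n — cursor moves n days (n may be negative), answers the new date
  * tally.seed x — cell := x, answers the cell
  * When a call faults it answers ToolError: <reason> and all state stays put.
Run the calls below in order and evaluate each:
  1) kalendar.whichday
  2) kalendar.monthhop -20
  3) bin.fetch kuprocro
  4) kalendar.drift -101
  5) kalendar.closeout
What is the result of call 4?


Answer: 2020-02-02

Derivation:
→ kalendar.whichday()
← Thursday
→ kalendar.monthhop(n→-20)
← 2020-05-13
→ bin.fetch(k→kuprocro)
← ToolError: no such key kuprocro
→ kalendar.drift(n→-101)
← 2020-02-02
→ kalendar.closeout()
← 2020-02-29


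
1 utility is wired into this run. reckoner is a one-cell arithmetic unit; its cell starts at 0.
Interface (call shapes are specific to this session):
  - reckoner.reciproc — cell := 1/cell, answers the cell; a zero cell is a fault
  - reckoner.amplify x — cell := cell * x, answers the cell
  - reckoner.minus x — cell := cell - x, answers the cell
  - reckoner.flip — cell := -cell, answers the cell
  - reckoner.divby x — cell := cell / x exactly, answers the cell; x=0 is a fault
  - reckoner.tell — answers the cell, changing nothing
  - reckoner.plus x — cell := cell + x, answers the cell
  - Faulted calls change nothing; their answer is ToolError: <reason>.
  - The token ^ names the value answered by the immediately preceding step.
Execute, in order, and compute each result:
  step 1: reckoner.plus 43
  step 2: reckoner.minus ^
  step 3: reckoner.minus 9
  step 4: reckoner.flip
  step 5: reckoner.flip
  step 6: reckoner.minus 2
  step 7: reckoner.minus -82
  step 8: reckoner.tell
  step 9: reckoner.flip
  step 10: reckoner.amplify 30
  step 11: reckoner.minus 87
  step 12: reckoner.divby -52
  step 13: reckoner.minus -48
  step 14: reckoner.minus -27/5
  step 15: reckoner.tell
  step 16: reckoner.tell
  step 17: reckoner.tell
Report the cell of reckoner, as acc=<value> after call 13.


CALL plus[43]
RET  43
CALL minus[^]
RET  0
CALL minus[9]
RET  -9
CALL flip[]
RET  9
CALL flip[]
RET  -9
CALL minus[2]
RET  -11
CALL minus[-82]
RET  71
CALL tell[]
RET  71
CALL flip[]
RET  -71
CALL amplify[30]
RET  -2130
CALL minus[87]
RET  -2217
CALL divby[-52]
RET  2217/52
CALL minus[-48]
RET  4713/52
CALL minus[-27/5]
RET  24969/260
CALL tell[]
RET  24969/260
CALL tell[]
RET  24969/260
CALL tell[]
RET  24969/260

Answer: acc=4713/52


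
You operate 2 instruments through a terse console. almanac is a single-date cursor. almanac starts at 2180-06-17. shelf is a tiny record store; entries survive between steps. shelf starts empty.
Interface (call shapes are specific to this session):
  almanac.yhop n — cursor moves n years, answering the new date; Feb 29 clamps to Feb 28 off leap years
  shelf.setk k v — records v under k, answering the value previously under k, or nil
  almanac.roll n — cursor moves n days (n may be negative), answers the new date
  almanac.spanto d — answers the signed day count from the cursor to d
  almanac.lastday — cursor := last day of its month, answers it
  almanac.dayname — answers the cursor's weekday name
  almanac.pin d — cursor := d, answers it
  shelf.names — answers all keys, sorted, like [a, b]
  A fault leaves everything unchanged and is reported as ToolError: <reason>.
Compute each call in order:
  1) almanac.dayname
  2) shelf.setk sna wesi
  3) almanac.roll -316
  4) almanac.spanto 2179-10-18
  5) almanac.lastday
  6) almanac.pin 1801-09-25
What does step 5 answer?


→ dayname()
← Saturday
→ setk(sna, wesi)
← nil
→ roll(-316)
← 2179-08-06
→ spanto(2179-10-18)
← 73
→ lastday()
← 2179-08-31
→ pin(1801-09-25)
← 1801-09-25

Answer: 2179-08-31


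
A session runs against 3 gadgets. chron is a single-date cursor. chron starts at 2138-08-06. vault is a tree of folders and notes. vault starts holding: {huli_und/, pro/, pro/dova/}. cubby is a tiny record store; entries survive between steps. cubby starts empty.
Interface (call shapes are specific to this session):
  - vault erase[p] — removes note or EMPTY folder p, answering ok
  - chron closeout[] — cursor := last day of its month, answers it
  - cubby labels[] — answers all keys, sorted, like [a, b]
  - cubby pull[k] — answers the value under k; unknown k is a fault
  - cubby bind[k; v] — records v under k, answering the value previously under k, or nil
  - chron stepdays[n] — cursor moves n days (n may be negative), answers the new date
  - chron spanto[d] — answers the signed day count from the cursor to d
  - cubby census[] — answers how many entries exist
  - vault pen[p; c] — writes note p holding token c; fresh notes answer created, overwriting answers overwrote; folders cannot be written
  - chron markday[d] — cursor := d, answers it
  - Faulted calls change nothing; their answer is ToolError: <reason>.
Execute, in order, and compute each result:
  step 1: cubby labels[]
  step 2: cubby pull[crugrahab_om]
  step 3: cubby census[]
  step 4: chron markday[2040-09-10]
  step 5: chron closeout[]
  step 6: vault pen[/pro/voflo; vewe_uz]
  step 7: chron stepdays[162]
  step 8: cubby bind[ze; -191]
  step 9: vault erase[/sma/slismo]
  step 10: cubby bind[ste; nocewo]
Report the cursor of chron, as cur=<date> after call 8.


Answer: cur=2041-03-11

Derivation:
% 1. cubby labels() : []
% 2. cubby pull(crugrahab_om) : ToolError: no such key crugrahab_om
% 3. cubby census() : 0
% 4. chron markday(2040-09-10) : 2040-09-10
% 5. chron closeout() : 2040-09-30
% 6. vault pen(/pro/voflo, vewe_uz) : created
% 7. chron stepdays(162) : 2041-03-11
% 8. cubby bind(ze, -191) : nil
% 9. vault erase(/sma/slismo) : ToolError: not found
% 10. cubby bind(ste, nocewo) : nil


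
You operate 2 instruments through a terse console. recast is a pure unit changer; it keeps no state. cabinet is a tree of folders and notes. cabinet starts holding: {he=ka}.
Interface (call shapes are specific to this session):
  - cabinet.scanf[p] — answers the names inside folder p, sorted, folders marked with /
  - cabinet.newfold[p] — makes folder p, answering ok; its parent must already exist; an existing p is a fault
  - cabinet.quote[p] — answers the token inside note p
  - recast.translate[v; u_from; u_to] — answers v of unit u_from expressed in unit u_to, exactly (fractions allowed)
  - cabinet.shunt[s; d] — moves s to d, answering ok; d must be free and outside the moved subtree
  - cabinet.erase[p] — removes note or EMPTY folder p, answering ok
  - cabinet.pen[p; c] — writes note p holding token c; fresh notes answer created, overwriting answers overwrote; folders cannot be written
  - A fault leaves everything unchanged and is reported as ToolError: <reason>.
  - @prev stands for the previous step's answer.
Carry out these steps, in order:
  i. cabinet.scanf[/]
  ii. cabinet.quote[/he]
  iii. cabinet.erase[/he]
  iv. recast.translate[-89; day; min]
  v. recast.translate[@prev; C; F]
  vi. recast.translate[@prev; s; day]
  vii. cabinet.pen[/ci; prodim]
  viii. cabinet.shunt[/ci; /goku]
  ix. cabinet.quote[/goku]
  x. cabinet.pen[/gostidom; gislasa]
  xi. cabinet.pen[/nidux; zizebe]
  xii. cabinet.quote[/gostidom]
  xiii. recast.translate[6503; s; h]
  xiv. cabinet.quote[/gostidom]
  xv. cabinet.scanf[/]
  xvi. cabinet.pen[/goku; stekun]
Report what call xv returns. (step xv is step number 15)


Answer: [goku, gostidom, nidux]

Derivation:
→ cabinet.scanf(/)
← [he]
→ cabinet.quote(/he)
← ka
→ cabinet.erase(/he)
← ok
→ recast.translate(-89, day, min)
← -128160
→ recast.translate(@prev, C, F)
← -230656
→ recast.translate(@prev, s, day)
← -1802/675
→ cabinet.pen(/ci, prodim)
← created
→ cabinet.shunt(/ci, /goku)
← ok
→ cabinet.quote(/goku)
← prodim
→ cabinet.pen(/gostidom, gislasa)
← created
→ cabinet.pen(/nidux, zizebe)
← created
→ cabinet.quote(/gostidom)
← gislasa
→ recast.translate(6503, s, h)
← 6503/3600
→ cabinet.quote(/gostidom)
← gislasa
→ cabinet.scanf(/)
← [goku, gostidom, nidux]
→ cabinet.pen(/goku, stekun)
← overwrote


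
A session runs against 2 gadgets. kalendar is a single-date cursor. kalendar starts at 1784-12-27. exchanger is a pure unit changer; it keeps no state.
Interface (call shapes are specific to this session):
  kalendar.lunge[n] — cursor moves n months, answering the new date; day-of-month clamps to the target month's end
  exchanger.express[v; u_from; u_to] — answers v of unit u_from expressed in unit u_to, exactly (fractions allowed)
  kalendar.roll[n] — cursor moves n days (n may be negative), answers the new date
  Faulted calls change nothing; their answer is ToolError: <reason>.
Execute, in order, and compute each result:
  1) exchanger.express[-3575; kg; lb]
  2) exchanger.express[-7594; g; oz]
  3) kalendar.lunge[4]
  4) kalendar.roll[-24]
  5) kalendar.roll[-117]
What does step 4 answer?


Answer: 1785-04-03

Derivation:
-- 1. exchanger.express(-3575, kg, lb) => -32500000000/4123567
-- 2. exchanger.express(-7594, g, oz) => -12150400000/45359237
-- 3. kalendar.lunge(4) => 1785-04-27
-- 4. kalendar.roll(-24) => 1785-04-03
-- 5. kalendar.roll(-117) => 1784-12-07


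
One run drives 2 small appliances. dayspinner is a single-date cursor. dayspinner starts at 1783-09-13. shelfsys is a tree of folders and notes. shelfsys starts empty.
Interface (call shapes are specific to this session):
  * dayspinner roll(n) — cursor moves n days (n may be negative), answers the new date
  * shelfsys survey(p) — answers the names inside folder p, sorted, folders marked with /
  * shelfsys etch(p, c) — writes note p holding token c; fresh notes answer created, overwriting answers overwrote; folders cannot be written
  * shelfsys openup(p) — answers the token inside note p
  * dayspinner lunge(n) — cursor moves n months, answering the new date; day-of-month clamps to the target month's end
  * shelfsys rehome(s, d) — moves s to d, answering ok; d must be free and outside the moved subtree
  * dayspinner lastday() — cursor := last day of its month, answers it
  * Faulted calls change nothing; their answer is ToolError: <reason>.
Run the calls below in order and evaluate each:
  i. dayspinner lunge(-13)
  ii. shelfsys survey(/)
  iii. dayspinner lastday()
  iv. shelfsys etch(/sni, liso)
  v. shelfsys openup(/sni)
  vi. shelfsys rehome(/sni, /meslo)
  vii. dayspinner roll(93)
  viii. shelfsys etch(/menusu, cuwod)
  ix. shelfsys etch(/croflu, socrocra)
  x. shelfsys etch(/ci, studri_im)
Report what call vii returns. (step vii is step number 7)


% dayspinner lunge(n: -13) => 1782-08-13
% shelfsys survey(p: /) => []
% dayspinner lastday() => 1782-08-31
% shelfsys etch(p: /sni, c: liso) => created
% shelfsys openup(p: /sni) => liso
% shelfsys rehome(s: /sni, d: /meslo) => ok
% dayspinner roll(n: 93) => 1782-12-02
% shelfsys etch(p: /menusu, c: cuwod) => created
% shelfsys etch(p: /croflu, c: socrocra) => created
% shelfsys etch(p: /ci, c: studri_im) => created

Answer: 1782-12-02


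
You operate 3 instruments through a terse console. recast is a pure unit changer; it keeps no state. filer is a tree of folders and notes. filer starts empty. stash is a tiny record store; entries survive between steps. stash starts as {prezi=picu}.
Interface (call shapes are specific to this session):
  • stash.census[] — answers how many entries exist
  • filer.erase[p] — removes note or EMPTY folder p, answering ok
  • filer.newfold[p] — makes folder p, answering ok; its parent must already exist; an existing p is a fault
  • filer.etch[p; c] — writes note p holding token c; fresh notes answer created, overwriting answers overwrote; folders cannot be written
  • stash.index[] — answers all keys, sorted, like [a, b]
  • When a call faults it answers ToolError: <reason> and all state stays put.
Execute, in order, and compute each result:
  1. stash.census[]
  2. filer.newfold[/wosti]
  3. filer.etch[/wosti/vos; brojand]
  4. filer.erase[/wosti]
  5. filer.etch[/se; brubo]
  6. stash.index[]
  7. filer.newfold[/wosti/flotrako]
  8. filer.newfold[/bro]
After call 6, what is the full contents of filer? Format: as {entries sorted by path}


~$ stash.census
[out] 1
~$ filer.newfold /wosti
[out] ok
~$ filer.etch /wosti/vos brojand
[out] created
~$ filer.erase /wosti
[out] ToolError: not empty
~$ filer.etch /se brubo
[out] created
~$ stash.index
[out] [prezi]
~$ filer.newfold /wosti/flotrako
[out] ok
~$ filer.newfold /bro
[out] ok

Answer: {se=brubo, wosti/, wosti/vos=brojand}


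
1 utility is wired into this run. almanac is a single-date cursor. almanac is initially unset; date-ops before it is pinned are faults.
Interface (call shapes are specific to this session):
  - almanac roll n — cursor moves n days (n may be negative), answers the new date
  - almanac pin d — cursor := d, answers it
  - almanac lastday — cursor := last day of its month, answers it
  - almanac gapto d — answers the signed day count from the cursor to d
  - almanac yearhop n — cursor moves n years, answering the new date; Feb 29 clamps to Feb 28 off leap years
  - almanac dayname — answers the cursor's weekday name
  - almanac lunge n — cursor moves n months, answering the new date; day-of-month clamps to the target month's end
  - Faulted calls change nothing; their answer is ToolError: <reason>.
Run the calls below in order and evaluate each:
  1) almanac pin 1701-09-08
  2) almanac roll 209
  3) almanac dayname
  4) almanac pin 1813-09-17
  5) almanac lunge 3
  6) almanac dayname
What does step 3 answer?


~$ almanac pin d=1701-09-08
:: 1701-09-08
~$ almanac roll n=209
:: 1702-04-05
~$ almanac dayname
:: Wednesday
~$ almanac pin d=1813-09-17
:: 1813-09-17
~$ almanac lunge n=3
:: 1813-12-17
~$ almanac dayname
:: Friday

Answer: Wednesday


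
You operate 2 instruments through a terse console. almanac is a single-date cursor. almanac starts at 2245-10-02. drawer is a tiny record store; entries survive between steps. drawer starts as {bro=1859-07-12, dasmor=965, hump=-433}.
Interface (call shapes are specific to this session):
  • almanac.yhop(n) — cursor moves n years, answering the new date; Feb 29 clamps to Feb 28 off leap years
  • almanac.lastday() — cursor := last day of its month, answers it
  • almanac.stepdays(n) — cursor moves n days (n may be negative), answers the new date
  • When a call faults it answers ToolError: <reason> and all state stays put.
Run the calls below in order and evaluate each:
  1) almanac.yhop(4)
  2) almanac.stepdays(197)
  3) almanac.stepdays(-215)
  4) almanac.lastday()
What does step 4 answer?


Answer: 2249-09-30

Derivation:
I run almanac.yhop passing n: 4: 2249-10-02.
I call almanac.stepdays passing n: 197, and see 2250-04-17.
I try almanac.stepdays passing n: -215: 2249-09-14.
I invoke almanac.lastday(), and get 2249-09-30.


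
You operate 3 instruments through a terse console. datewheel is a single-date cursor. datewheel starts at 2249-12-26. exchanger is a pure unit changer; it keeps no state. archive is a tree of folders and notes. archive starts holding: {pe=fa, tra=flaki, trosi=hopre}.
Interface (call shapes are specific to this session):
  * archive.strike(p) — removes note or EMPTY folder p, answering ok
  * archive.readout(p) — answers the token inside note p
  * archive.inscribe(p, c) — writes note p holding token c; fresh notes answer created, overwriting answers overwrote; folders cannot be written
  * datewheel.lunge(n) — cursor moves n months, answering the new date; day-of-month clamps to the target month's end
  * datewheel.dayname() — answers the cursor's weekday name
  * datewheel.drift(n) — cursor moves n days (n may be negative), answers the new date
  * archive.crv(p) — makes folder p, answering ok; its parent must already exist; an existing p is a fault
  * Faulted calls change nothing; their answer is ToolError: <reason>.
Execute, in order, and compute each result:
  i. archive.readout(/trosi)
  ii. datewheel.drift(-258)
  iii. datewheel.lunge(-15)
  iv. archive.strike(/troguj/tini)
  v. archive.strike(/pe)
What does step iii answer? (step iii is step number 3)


Answer: 2248-01-12

Derivation:
Act: readout[p→/trosi]
Obs: hopre
Act: drift[n→-258]
Obs: 2249-04-12
Act: lunge[n→-15]
Obs: 2248-01-12
Act: strike[p→/troguj/tini]
Obs: ToolError: not found
Act: strike[p→/pe]
Obs: ok


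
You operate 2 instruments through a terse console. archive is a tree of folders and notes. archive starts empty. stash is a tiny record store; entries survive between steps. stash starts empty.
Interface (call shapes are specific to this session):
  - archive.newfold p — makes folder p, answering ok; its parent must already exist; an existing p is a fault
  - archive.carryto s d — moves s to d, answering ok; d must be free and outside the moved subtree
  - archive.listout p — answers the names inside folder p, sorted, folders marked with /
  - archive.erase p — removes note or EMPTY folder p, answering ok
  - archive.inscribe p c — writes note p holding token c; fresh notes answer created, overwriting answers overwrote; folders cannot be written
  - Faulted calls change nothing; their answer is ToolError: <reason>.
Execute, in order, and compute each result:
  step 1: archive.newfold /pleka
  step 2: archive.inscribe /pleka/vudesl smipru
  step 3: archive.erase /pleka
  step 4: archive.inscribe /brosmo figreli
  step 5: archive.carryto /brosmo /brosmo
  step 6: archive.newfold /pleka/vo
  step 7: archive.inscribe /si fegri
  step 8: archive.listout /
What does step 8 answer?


Step: archive.newfold[p→/pleka]
Result: ok
Step: archive.inscribe[p→/pleka/vudesl; c→smipru]
Result: created
Step: archive.erase[p→/pleka]
Result: ToolError: not empty
Step: archive.inscribe[p→/brosmo; c→figreli]
Result: created
Step: archive.carryto[s→/brosmo; d→/brosmo]
Result: ToolError: exists
Step: archive.newfold[p→/pleka/vo]
Result: ok
Step: archive.inscribe[p→/si; c→fegri]
Result: created
Step: archive.listout[p→/]
Result: [brosmo, pleka/, si]

Answer: [brosmo, pleka/, si]


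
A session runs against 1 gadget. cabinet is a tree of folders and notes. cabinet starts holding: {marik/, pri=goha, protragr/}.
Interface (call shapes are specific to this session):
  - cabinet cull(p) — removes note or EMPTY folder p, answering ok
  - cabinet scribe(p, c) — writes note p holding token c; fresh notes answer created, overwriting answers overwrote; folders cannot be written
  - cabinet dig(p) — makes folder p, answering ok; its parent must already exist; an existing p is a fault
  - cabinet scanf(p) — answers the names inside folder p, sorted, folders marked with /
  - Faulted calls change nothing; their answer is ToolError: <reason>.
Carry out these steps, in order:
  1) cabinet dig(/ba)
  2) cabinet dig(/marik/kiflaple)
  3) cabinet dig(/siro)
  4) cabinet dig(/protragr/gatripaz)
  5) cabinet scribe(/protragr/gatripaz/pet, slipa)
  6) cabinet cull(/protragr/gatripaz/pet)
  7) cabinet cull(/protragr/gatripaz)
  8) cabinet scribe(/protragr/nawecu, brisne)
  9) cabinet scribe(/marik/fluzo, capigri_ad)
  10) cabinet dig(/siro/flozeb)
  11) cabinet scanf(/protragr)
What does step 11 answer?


% cabinet dig p=/ba
[out] ok
% cabinet dig p=/marik/kiflaple
[out] ok
% cabinet dig p=/siro
[out] ok
% cabinet dig p=/protragr/gatripaz
[out] ok
% cabinet scribe p=/protragr/gatripaz/pet c=slipa
[out] created
% cabinet cull p=/protragr/gatripaz/pet
[out] ok
% cabinet cull p=/protragr/gatripaz
[out] ok
% cabinet scribe p=/protragr/nawecu c=brisne
[out] created
% cabinet scribe p=/marik/fluzo c=capigri_ad
[out] created
% cabinet dig p=/siro/flozeb
[out] ok
% cabinet scanf p=/protragr
[out] [nawecu]

Answer: [nawecu]


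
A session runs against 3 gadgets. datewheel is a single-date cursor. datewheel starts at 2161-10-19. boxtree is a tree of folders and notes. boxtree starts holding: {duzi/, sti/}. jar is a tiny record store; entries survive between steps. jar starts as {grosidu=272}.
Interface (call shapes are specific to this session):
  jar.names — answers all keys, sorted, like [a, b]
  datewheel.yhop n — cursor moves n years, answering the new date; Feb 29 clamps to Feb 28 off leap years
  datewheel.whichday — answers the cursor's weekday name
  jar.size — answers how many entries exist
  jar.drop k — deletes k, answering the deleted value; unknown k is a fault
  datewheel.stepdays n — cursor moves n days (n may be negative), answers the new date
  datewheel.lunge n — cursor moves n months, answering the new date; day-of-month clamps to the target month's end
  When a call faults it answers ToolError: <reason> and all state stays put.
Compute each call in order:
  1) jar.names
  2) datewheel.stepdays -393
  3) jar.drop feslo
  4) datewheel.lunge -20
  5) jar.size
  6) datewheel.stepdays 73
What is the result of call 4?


// 1. names() => [grosidu]
// 2. stepdays(n='-393') => 2160-09-21
// 3. drop(k='feslo') => ToolError: no such key feslo
// 4. lunge(n='-20') => 2159-01-21
// 5. size() => 1
// 6. stepdays(n='73') => 2159-04-04

Answer: 2159-01-21


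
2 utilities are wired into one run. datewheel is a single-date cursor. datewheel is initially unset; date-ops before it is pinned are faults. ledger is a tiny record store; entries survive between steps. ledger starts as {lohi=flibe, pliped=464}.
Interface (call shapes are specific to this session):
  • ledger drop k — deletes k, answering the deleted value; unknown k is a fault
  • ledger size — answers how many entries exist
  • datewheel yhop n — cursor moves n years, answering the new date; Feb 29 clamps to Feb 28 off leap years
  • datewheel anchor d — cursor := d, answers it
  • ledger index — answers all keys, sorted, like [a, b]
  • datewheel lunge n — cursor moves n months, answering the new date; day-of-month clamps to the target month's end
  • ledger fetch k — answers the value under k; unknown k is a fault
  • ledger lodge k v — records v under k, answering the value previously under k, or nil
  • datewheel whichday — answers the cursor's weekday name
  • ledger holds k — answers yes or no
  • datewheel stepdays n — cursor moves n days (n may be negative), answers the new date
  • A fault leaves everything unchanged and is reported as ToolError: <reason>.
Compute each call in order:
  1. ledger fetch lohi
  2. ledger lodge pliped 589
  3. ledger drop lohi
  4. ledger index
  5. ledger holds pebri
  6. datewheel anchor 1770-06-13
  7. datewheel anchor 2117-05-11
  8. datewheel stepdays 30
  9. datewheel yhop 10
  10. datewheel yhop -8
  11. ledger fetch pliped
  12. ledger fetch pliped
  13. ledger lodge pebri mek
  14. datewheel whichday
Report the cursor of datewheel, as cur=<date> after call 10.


Answer: cur=2119-06-10

Derivation:
Step: ledger fetch[k: lohi]
Result: flibe
Step: ledger lodge[k: pliped; v: 589]
Result: 464
Step: ledger drop[k: lohi]
Result: flibe
Step: ledger index[]
Result: [pliped]
Step: ledger holds[k: pebri]
Result: no
Step: datewheel anchor[d: 1770-06-13]
Result: 1770-06-13
Step: datewheel anchor[d: 2117-05-11]
Result: 2117-05-11
Step: datewheel stepdays[n: 30]
Result: 2117-06-10
Step: datewheel yhop[n: 10]
Result: 2127-06-10
Step: datewheel yhop[n: -8]
Result: 2119-06-10
Step: ledger fetch[k: pliped]
Result: 589
Step: ledger fetch[k: pliped]
Result: 589
Step: ledger lodge[k: pebri; v: mek]
Result: nil
Step: datewheel whichday[]
Result: Saturday


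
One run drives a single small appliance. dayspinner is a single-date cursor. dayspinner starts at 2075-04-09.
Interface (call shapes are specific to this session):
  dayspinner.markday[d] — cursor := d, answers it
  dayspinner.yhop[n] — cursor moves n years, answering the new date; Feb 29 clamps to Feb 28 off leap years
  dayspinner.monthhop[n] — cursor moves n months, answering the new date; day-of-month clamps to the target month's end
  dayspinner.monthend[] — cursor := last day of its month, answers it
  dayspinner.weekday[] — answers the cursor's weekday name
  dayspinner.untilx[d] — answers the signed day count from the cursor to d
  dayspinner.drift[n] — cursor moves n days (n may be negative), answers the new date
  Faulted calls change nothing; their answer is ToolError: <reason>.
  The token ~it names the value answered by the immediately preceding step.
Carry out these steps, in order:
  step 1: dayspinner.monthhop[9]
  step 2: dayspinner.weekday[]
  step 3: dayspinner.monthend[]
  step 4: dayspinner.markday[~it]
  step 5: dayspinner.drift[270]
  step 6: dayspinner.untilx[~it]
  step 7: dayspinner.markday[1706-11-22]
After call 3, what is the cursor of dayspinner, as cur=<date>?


Answer: cur=2076-01-31

Derivation:
Step: dayspinner.monthhop[n=9]
Result: 2076-01-09
Step: dayspinner.weekday[]
Result: Thursday
Step: dayspinner.monthend[]
Result: 2076-01-31
Step: dayspinner.markday[d=~it]
Result: 2076-01-31
Step: dayspinner.drift[n=270]
Result: 2076-10-27
Step: dayspinner.untilx[d=~it]
Result: 0
Step: dayspinner.markday[d=1706-11-22]
Result: 1706-11-22


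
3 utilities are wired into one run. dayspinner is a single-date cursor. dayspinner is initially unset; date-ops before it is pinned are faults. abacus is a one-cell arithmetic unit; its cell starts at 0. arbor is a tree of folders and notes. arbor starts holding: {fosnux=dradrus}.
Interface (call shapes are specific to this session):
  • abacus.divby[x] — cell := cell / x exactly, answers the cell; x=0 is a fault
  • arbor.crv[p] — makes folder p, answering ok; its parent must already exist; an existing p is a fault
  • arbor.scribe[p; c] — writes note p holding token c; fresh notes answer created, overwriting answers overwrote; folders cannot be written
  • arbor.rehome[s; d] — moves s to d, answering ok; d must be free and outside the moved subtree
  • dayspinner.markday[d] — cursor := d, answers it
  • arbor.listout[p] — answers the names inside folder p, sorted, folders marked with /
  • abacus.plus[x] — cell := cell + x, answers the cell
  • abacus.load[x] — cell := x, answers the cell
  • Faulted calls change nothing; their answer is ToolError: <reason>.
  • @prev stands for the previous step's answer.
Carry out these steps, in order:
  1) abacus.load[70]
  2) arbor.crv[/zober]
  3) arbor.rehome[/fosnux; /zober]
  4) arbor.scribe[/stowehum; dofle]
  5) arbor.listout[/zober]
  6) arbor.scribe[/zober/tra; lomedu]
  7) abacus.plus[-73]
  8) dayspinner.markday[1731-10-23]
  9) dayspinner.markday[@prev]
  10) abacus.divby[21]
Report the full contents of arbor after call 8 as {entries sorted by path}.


Answer: {fosnux=dradrus, stowehum=dofle, zober/, zober/tra=lomedu}

Derivation:
> abacus.load x=70
= 70
> arbor.crv p=/zober
= ok
> arbor.rehome s=/fosnux d=/zober
= ToolError: exists
> arbor.scribe p=/stowehum c=dofle
= created
> arbor.listout p=/zober
= []
> arbor.scribe p=/zober/tra c=lomedu
= created
> abacus.plus x=-73
= -3
> dayspinner.markday d=1731-10-23
= 1731-10-23
> dayspinner.markday d=@prev
= 1731-10-23
> abacus.divby x=21
= -1/7


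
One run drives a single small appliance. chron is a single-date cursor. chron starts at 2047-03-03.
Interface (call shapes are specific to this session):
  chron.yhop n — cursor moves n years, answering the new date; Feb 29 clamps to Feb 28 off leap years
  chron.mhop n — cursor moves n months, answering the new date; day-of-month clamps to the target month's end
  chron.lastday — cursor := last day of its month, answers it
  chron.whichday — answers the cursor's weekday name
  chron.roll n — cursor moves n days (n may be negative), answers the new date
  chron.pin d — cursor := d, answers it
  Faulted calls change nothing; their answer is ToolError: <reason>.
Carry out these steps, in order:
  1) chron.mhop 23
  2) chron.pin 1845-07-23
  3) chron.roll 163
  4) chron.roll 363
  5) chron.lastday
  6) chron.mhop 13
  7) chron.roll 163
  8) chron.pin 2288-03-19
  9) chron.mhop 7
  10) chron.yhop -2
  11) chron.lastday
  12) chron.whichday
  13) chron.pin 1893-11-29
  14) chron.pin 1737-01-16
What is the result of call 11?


$ chron.mhop n='23'
= 2049-02-03
$ chron.pin d='1845-07-23'
= 1845-07-23
$ chron.roll n='163'
= 1846-01-02
$ chron.roll n='363'
= 1846-12-31
$ chron.lastday
= 1846-12-31
$ chron.mhop n='13'
= 1848-01-31
$ chron.roll n='163'
= 1848-07-12
$ chron.pin d='2288-03-19'
= 2288-03-19
$ chron.mhop n='7'
= 2288-10-19
$ chron.yhop n='-2'
= 2286-10-19
$ chron.lastday
= 2286-10-31
$ chron.whichday
= Sunday
$ chron.pin d='1893-11-29'
= 1893-11-29
$ chron.pin d='1737-01-16'
= 1737-01-16

Answer: 2286-10-31
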